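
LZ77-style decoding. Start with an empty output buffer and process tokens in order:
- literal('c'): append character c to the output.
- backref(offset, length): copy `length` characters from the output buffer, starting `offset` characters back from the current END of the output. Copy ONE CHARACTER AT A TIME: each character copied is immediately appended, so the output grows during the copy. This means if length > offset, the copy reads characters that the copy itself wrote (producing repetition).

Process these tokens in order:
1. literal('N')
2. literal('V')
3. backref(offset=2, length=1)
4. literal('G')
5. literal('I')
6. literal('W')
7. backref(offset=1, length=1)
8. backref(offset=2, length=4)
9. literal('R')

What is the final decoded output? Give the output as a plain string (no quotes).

Token 1: literal('N'). Output: "N"
Token 2: literal('V'). Output: "NV"
Token 3: backref(off=2, len=1). Copied 'N' from pos 0. Output: "NVN"
Token 4: literal('G'). Output: "NVNG"
Token 5: literal('I'). Output: "NVNGI"
Token 6: literal('W'). Output: "NVNGIW"
Token 7: backref(off=1, len=1). Copied 'W' from pos 5. Output: "NVNGIWW"
Token 8: backref(off=2, len=4) (overlapping!). Copied 'WWWW' from pos 5. Output: "NVNGIWWWWWW"
Token 9: literal('R'). Output: "NVNGIWWWWWWR"

Answer: NVNGIWWWWWWR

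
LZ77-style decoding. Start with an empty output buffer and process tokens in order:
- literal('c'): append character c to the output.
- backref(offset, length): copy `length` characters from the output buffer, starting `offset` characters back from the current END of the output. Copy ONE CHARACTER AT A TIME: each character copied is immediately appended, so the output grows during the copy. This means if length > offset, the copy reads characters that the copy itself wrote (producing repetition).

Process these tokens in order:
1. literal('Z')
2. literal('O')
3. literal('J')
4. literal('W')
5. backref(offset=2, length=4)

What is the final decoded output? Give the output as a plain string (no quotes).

Token 1: literal('Z'). Output: "Z"
Token 2: literal('O'). Output: "ZO"
Token 3: literal('J'). Output: "ZOJ"
Token 4: literal('W'). Output: "ZOJW"
Token 5: backref(off=2, len=4) (overlapping!). Copied 'JWJW' from pos 2. Output: "ZOJWJWJW"

Answer: ZOJWJWJW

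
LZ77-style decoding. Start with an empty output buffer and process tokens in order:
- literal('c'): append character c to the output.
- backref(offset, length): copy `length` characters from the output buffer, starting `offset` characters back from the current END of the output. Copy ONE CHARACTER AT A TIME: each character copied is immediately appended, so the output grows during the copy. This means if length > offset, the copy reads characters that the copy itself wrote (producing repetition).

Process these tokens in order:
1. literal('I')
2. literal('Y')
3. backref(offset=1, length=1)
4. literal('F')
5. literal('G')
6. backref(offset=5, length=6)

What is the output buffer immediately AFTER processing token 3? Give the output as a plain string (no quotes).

Answer: IYY

Derivation:
Token 1: literal('I'). Output: "I"
Token 2: literal('Y'). Output: "IY"
Token 3: backref(off=1, len=1). Copied 'Y' from pos 1. Output: "IYY"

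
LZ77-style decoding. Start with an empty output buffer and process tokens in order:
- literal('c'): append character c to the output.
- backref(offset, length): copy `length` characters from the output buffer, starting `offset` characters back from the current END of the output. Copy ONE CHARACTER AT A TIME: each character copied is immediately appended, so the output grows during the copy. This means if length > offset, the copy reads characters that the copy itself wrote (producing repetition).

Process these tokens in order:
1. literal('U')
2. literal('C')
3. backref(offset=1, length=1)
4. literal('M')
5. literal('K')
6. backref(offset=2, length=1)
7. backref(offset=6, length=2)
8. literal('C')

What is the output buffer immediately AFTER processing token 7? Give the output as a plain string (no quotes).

Answer: UCCMKMUC

Derivation:
Token 1: literal('U'). Output: "U"
Token 2: literal('C'). Output: "UC"
Token 3: backref(off=1, len=1). Copied 'C' from pos 1. Output: "UCC"
Token 4: literal('M'). Output: "UCCM"
Token 5: literal('K'). Output: "UCCMK"
Token 6: backref(off=2, len=1). Copied 'M' from pos 3. Output: "UCCMKM"
Token 7: backref(off=6, len=2). Copied 'UC' from pos 0. Output: "UCCMKMUC"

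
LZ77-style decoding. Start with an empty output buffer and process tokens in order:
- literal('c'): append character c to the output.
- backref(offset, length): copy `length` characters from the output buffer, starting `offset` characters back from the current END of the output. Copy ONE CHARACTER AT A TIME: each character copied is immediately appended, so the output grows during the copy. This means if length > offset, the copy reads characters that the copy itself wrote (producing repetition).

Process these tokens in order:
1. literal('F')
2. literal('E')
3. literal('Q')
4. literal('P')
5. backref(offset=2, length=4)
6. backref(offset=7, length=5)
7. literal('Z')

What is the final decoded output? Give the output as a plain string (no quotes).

Token 1: literal('F'). Output: "F"
Token 2: literal('E'). Output: "FE"
Token 3: literal('Q'). Output: "FEQ"
Token 4: literal('P'). Output: "FEQP"
Token 5: backref(off=2, len=4) (overlapping!). Copied 'QPQP' from pos 2. Output: "FEQPQPQP"
Token 6: backref(off=7, len=5). Copied 'EQPQP' from pos 1. Output: "FEQPQPQPEQPQP"
Token 7: literal('Z'). Output: "FEQPQPQPEQPQPZ"

Answer: FEQPQPQPEQPQPZ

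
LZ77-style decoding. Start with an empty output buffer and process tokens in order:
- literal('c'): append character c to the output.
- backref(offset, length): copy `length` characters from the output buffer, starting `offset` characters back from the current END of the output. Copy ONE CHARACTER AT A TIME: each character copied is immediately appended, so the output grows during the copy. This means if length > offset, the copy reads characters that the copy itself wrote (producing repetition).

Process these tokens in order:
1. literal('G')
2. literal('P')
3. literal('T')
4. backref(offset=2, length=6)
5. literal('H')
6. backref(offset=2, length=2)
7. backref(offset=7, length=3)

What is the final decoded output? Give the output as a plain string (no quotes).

Answer: GPTPTPTPTHTHPTP

Derivation:
Token 1: literal('G'). Output: "G"
Token 2: literal('P'). Output: "GP"
Token 3: literal('T'). Output: "GPT"
Token 4: backref(off=2, len=6) (overlapping!). Copied 'PTPTPT' from pos 1. Output: "GPTPTPTPT"
Token 5: literal('H'). Output: "GPTPTPTPTH"
Token 6: backref(off=2, len=2). Copied 'TH' from pos 8. Output: "GPTPTPTPTHTH"
Token 7: backref(off=7, len=3). Copied 'PTP' from pos 5. Output: "GPTPTPTPTHTHPTP"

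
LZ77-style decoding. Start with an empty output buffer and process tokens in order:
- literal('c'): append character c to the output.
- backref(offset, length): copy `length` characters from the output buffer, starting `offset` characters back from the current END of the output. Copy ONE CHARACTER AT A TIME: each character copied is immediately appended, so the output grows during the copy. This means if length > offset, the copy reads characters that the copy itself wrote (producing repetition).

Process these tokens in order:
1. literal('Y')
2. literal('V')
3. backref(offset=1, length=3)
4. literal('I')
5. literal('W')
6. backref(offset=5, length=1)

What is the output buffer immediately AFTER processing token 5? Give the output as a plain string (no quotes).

Answer: YVVVVIW

Derivation:
Token 1: literal('Y'). Output: "Y"
Token 2: literal('V'). Output: "YV"
Token 3: backref(off=1, len=3) (overlapping!). Copied 'VVV' from pos 1. Output: "YVVVV"
Token 4: literal('I'). Output: "YVVVVI"
Token 5: literal('W'). Output: "YVVVVIW"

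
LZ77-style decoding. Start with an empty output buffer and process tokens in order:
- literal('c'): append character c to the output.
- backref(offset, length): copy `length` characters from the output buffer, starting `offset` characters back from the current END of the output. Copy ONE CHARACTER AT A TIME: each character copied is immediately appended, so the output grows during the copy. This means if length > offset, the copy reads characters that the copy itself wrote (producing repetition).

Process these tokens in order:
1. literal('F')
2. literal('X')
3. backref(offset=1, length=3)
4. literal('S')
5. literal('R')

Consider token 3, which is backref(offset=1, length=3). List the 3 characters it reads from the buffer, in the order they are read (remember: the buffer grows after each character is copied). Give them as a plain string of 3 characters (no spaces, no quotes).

Answer: XXX

Derivation:
Token 1: literal('F'). Output: "F"
Token 2: literal('X'). Output: "FX"
Token 3: backref(off=1, len=3). Buffer before: "FX" (len 2)
  byte 1: read out[1]='X', append. Buffer now: "FXX"
  byte 2: read out[2]='X', append. Buffer now: "FXXX"
  byte 3: read out[3]='X', append. Buffer now: "FXXXX"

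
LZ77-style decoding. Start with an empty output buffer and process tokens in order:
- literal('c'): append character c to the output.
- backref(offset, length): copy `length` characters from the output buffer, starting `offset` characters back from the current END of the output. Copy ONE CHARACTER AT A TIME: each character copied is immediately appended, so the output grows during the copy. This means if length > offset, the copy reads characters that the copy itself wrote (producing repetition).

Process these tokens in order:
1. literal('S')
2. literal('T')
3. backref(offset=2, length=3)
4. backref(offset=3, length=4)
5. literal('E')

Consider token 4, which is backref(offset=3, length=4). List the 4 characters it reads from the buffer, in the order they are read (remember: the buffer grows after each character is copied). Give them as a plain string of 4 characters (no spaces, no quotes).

Token 1: literal('S'). Output: "S"
Token 2: literal('T'). Output: "ST"
Token 3: backref(off=2, len=3) (overlapping!). Copied 'STS' from pos 0. Output: "STSTS"
Token 4: backref(off=3, len=4). Buffer before: "STSTS" (len 5)
  byte 1: read out[2]='S', append. Buffer now: "STSTSS"
  byte 2: read out[3]='T', append. Buffer now: "STSTSST"
  byte 3: read out[4]='S', append. Buffer now: "STSTSSTS"
  byte 4: read out[5]='S', append. Buffer now: "STSTSSTSS"

Answer: STSS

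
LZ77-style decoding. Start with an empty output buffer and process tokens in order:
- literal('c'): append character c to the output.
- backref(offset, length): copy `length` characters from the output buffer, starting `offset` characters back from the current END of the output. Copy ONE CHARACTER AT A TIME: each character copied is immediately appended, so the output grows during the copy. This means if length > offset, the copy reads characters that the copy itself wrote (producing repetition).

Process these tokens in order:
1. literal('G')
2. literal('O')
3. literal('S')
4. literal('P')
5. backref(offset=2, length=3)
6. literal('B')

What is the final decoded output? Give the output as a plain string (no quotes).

Answer: GOSPSPSB

Derivation:
Token 1: literal('G'). Output: "G"
Token 2: literal('O'). Output: "GO"
Token 3: literal('S'). Output: "GOS"
Token 4: literal('P'). Output: "GOSP"
Token 5: backref(off=2, len=3) (overlapping!). Copied 'SPS' from pos 2. Output: "GOSPSPS"
Token 6: literal('B'). Output: "GOSPSPSB"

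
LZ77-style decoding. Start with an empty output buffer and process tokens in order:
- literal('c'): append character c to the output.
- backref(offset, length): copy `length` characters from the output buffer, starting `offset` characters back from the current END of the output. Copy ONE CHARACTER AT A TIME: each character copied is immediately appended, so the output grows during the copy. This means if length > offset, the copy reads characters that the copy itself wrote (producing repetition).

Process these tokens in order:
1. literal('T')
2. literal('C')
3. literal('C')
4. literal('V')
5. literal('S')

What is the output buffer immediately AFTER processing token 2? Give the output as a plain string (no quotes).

Answer: TC

Derivation:
Token 1: literal('T'). Output: "T"
Token 2: literal('C'). Output: "TC"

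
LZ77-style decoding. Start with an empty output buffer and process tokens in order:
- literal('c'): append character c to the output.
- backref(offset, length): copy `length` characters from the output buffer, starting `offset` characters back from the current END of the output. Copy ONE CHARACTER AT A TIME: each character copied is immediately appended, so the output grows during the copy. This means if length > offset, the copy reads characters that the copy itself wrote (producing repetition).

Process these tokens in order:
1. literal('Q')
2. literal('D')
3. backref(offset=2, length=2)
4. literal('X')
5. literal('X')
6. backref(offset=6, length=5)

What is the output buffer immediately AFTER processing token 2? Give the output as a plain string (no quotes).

Answer: QD

Derivation:
Token 1: literal('Q'). Output: "Q"
Token 2: literal('D'). Output: "QD"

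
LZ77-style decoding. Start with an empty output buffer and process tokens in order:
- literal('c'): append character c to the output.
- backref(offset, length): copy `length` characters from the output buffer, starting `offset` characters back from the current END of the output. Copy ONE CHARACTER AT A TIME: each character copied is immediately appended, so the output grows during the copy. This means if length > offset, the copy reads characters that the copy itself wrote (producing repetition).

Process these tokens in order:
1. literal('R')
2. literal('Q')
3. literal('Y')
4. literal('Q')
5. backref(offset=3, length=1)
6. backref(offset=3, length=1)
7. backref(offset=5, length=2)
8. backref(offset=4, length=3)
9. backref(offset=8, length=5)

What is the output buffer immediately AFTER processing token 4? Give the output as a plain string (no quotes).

Answer: RQYQ

Derivation:
Token 1: literal('R'). Output: "R"
Token 2: literal('Q'). Output: "RQ"
Token 3: literal('Y'). Output: "RQY"
Token 4: literal('Q'). Output: "RQYQ"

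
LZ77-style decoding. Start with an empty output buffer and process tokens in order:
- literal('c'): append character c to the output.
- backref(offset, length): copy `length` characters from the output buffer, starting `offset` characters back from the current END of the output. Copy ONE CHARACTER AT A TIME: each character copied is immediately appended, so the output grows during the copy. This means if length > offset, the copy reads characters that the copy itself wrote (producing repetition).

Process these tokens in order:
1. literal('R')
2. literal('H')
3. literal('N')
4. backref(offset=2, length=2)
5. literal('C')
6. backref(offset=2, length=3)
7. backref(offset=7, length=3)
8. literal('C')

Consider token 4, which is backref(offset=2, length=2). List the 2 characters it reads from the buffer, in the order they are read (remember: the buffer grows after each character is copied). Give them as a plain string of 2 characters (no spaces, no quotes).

Answer: HN

Derivation:
Token 1: literal('R'). Output: "R"
Token 2: literal('H'). Output: "RH"
Token 3: literal('N'). Output: "RHN"
Token 4: backref(off=2, len=2). Buffer before: "RHN" (len 3)
  byte 1: read out[1]='H', append. Buffer now: "RHNH"
  byte 2: read out[2]='N', append. Buffer now: "RHNHN"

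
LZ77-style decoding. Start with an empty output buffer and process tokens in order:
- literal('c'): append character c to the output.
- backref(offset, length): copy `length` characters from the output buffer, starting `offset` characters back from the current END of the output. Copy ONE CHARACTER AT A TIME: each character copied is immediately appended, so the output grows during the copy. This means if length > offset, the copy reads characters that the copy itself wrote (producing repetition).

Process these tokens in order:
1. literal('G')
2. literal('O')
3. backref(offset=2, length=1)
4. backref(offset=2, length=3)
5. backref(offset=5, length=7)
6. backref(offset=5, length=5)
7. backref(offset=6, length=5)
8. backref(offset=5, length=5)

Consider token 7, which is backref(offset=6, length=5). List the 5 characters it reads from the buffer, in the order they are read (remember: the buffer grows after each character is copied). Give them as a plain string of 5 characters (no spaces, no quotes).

Token 1: literal('G'). Output: "G"
Token 2: literal('O'). Output: "GO"
Token 3: backref(off=2, len=1). Copied 'G' from pos 0. Output: "GOG"
Token 4: backref(off=2, len=3) (overlapping!). Copied 'OGO' from pos 1. Output: "GOGOGO"
Token 5: backref(off=5, len=7) (overlapping!). Copied 'OGOGOOG' from pos 1. Output: "GOGOGOOGOGOOG"
Token 6: backref(off=5, len=5). Copied 'OGOOG' from pos 8. Output: "GOGOGOOGOGOOGOGOOG"
Token 7: backref(off=6, len=5). Buffer before: "GOGOGOOGOGOOGOGOOG" (len 18)
  byte 1: read out[12]='G', append. Buffer now: "GOGOGOOGOGOOGOGOOGG"
  byte 2: read out[13]='O', append. Buffer now: "GOGOGOOGOGOOGOGOOGGO"
  byte 3: read out[14]='G', append. Buffer now: "GOGOGOOGOGOOGOGOOGGOG"
  byte 4: read out[15]='O', append. Buffer now: "GOGOGOOGOGOOGOGOOGGOGO"
  byte 5: read out[16]='O', append. Buffer now: "GOGOGOOGOGOOGOGOOGGOGOO"

Answer: GOGOO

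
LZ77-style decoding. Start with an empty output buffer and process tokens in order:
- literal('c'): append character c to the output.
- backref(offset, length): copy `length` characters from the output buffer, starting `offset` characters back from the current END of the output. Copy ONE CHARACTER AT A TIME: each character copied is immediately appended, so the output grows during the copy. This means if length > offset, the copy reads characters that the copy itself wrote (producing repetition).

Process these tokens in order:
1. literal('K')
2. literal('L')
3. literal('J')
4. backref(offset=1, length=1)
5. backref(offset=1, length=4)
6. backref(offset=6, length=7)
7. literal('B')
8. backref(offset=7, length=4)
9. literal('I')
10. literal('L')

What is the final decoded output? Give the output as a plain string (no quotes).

Token 1: literal('K'). Output: "K"
Token 2: literal('L'). Output: "KL"
Token 3: literal('J'). Output: "KLJ"
Token 4: backref(off=1, len=1). Copied 'J' from pos 2. Output: "KLJJ"
Token 5: backref(off=1, len=4) (overlapping!). Copied 'JJJJ' from pos 3. Output: "KLJJJJJJ"
Token 6: backref(off=6, len=7) (overlapping!). Copied 'JJJJJJJ' from pos 2. Output: "KLJJJJJJJJJJJJJ"
Token 7: literal('B'). Output: "KLJJJJJJJJJJJJJB"
Token 8: backref(off=7, len=4). Copied 'JJJJ' from pos 9. Output: "KLJJJJJJJJJJJJJBJJJJ"
Token 9: literal('I'). Output: "KLJJJJJJJJJJJJJBJJJJI"
Token 10: literal('L'). Output: "KLJJJJJJJJJJJJJBJJJJIL"

Answer: KLJJJJJJJJJJJJJBJJJJIL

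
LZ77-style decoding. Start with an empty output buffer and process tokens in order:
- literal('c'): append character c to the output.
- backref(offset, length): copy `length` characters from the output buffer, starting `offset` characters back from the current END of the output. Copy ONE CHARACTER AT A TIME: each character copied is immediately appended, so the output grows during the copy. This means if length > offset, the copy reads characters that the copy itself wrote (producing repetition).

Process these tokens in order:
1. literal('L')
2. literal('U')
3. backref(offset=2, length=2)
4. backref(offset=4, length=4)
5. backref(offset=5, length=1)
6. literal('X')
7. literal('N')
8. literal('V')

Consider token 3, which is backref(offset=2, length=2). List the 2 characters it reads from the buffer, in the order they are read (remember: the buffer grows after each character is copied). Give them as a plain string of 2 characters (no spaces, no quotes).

Answer: LU

Derivation:
Token 1: literal('L'). Output: "L"
Token 2: literal('U'). Output: "LU"
Token 3: backref(off=2, len=2). Buffer before: "LU" (len 2)
  byte 1: read out[0]='L', append. Buffer now: "LUL"
  byte 2: read out[1]='U', append. Buffer now: "LULU"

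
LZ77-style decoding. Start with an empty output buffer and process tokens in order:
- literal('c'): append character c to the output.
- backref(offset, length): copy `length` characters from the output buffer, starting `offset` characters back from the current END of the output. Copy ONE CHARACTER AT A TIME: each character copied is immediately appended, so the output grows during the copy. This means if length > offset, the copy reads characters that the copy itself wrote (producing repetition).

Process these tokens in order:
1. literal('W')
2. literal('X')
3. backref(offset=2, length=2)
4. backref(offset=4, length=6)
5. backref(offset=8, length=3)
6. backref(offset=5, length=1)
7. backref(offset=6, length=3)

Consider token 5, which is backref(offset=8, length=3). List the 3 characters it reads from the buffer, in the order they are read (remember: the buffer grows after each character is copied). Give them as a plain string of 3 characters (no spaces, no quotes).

Answer: WXW

Derivation:
Token 1: literal('W'). Output: "W"
Token 2: literal('X'). Output: "WX"
Token 3: backref(off=2, len=2). Copied 'WX' from pos 0. Output: "WXWX"
Token 4: backref(off=4, len=6) (overlapping!). Copied 'WXWXWX' from pos 0. Output: "WXWXWXWXWX"
Token 5: backref(off=8, len=3). Buffer before: "WXWXWXWXWX" (len 10)
  byte 1: read out[2]='W', append. Buffer now: "WXWXWXWXWXW"
  byte 2: read out[3]='X', append. Buffer now: "WXWXWXWXWXWX"
  byte 3: read out[4]='W', append. Buffer now: "WXWXWXWXWXWXW"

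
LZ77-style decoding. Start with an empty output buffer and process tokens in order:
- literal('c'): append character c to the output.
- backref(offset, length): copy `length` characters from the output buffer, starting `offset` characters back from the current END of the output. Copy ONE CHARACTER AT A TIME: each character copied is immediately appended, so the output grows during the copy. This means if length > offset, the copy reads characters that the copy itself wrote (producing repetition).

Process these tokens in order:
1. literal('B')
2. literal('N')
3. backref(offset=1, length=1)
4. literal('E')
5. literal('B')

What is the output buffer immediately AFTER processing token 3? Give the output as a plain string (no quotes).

Token 1: literal('B'). Output: "B"
Token 2: literal('N'). Output: "BN"
Token 3: backref(off=1, len=1). Copied 'N' from pos 1. Output: "BNN"

Answer: BNN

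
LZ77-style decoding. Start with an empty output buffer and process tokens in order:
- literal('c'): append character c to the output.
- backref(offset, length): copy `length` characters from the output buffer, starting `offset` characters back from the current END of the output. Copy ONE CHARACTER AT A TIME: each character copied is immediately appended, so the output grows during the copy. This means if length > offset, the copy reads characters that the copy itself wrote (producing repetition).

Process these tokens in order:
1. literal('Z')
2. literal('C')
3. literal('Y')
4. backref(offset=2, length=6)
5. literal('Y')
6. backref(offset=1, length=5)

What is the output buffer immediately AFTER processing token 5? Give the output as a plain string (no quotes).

Token 1: literal('Z'). Output: "Z"
Token 2: literal('C'). Output: "ZC"
Token 3: literal('Y'). Output: "ZCY"
Token 4: backref(off=2, len=6) (overlapping!). Copied 'CYCYCY' from pos 1. Output: "ZCYCYCYCY"
Token 5: literal('Y'). Output: "ZCYCYCYCYY"

Answer: ZCYCYCYCYY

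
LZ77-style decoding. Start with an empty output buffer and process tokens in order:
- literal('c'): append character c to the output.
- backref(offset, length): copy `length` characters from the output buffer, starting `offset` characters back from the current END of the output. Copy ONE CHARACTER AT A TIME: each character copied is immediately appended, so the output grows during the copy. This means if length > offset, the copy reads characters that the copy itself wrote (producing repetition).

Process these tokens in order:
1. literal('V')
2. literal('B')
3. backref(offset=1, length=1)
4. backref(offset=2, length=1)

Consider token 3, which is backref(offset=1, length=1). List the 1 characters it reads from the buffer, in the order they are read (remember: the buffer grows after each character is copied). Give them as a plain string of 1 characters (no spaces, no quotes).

Answer: B

Derivation:
Token 1: literal('V'). Output: "V"
Token 2: literal('B'). Output: "VB"
Token 3: backref(off=1, len=1). Buffer before: "VB" (len 2)
  byte 1: read out[1]='B', append. Buffer now: "VBB"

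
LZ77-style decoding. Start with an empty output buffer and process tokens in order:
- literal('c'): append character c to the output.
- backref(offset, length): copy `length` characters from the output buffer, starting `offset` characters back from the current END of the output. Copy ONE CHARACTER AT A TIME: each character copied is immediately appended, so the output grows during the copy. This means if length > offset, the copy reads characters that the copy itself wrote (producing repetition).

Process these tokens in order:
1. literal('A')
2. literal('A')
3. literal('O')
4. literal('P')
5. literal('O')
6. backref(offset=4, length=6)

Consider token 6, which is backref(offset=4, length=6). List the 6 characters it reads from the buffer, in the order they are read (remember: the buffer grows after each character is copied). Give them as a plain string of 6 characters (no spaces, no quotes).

Answer: AOPOAO

Derivation:
Token 1: literal('A'). Output: "A"
Token 2: literal('A'). Output: "AA"
Token 3: literal('O'). Output: "AAO"
Token 4: literal('P'). Output: "AAOP"
Token 5: literal('O'). Output: "AAOPO"
Token 6: backref(off=4, len=6). Buffer before: "AAOPO" (len 5)
  byte 1: read out[1]='A', append. Buffer now: "AAOPOA"
  byte 2: read out[2]='O', append. Buffer now: "AAOPOAO"
  byte 3: read out[3]='P', append. Buffer now: "AAOPOAOP"
  byte 4: read out[4]='O', append. Buffer now: "AAOPOAOPO"
  byte 5: read out[5]='A', append. Buffer now: "AAOPOAOPOA"
  byte 6: read out[6]='O', append. Buffer now: "AAOPOAOPOAO"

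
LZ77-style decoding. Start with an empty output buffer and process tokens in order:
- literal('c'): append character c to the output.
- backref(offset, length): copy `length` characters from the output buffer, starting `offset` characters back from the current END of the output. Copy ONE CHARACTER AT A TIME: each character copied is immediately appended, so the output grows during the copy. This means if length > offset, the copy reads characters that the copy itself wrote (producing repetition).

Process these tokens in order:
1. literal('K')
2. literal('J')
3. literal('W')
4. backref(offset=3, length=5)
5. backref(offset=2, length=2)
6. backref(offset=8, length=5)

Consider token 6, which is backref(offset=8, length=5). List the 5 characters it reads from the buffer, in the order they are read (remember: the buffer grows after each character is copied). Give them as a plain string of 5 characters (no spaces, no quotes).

Answer: WKJWK

Derivation:
Token 1: literal('K'). Output: "K"
Token 2: literal('J'). Output: "KJ"
Token 3: literal('W'). Output: "KJW"
Token 4: backref(off=3, len=5) (overlapping!). Copied 'KJWKJ' from pos 0. Output: "KJWKJWKJ"
Token 5: backref(off=2, len=2). Copied 'KJ' from pos 6. Output: "KJWKJWKJKJ"
Token 6: backref(off=8, len=5). Buffer before: "KJWKJWKJKJ" (len 10)
  byte 1: read out[2]='W', append. Buffer now: "KJWKJWKJKJW"
  byte 2: read out[3]='K', append. Buffer now: "KJWKJWKJKJWK"
  byte 3: read out[4]='J', append. Buffer now: "KJWKJWKJKJWKJ"
  byte 4: read out[5]='W', append. Buffer now: "KJWKJWKJKJWKJW"
  byte 5: read out[6]='K', append. Buffer now: "KJWKJWKJKJWKJWK"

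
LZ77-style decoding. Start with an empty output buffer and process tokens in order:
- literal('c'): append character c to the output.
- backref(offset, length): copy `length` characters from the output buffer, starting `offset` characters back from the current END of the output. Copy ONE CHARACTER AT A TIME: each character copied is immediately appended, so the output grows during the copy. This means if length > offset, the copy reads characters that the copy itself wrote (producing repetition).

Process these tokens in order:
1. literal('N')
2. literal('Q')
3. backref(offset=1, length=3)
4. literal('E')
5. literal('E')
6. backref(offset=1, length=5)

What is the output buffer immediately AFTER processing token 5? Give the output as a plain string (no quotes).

Answer: NQQQQEE

Derivation:
Token 1: literal('N'). Output: "N"
Token 2: literal('Q'). Output: "NQ"
Token 3: backref(off=1, len=3) (overlapping!). Copied 'QQQ' from pos 1. Output: "NQQQQ"
Token 4: literal('E'). Output: "NQQQQE"
Token 5: literal('E'). Output: "NQQQQEE"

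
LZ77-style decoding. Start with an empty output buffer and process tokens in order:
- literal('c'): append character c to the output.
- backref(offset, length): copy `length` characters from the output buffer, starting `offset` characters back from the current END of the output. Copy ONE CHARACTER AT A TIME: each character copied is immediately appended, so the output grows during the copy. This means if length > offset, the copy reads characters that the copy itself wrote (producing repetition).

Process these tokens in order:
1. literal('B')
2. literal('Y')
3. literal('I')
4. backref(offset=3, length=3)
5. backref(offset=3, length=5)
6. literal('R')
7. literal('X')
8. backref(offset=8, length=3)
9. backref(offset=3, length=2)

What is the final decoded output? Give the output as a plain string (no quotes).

Token 1: literal('B'). Output: "B"
Token 2: literal('Y'). Output: "BY"
Token 3: literal('I'). Output: "BYI"
Token 4: backref(off=3, len=3). Copied 'BYI' from pos 0. Output: "BYIBYI"
Token 5: backref(off=3, len=5) (overlapping!). Copied 'BYIBY' from pos 3. Output: "BYIBYIBYIBY"
Token 6: literal('R'). Output: "BYIBYIBYIBYR"
Token 7: literal('X'). Output: "BYIBYIBYIBYRX"
Token 8: backref(off=8, len=3). Copied 'IBY' from pos 5. Output: "BYIBYIBYIBYRXIBY"
Token 9: backref(off=3, len=2). Copied 'IB' from pos 13. Output: "BYIBYIBYIBYRXIBYIB"

Answer: BYIBYIBYIBYRXIBYIB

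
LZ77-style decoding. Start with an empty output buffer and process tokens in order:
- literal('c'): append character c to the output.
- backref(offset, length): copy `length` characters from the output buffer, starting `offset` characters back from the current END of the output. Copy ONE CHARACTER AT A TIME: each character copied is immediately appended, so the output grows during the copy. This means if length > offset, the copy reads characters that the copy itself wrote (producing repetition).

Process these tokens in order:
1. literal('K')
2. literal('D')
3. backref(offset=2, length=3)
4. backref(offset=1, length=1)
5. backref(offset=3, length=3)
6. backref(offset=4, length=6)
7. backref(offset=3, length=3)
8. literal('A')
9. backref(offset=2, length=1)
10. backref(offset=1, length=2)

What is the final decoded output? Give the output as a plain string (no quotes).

Token 1: literal('K'). Output: "K"
Token 2: literal('D'). Output: "KD"
Token 3: backref(off=2, len=3) (overlapping!). Copied 'KDK' from pos 0. Output: "KDKDK"
Token 4: backref(off=1, len=1). Copied 'K' from pos 4. Output: "KDKDKK"
Token 5: backref(off=3, len=3). Copied 'DKK' from pos 3. Output: "KDKDKKDKK"
Token 6: backref(off=4, len=6) (overlapping!). Copied 'KDKKKD' from pos 5. Output: "KDKDKKDKKKDKKKD"
Token 7: backref(off=3, len=3). Copied 'KKD' from pos 12. Output: "KDKDKKDKKKDKKKDKKD"
Token 8: literal('A'). Output: "KDKDKKDKKKDKKKDKKDA"
Token 9: backref(off=2, len=1). Copied 'D' from pos 17. Output: "KDKDKKDKKKDKKKDKKDAD"
Token 10: backref(off=1, len=2) (overlapping!). Copied 'DD' from pos 19. Output: "KDKDKKDKKKDKKKDKKDADDD"

Answer: KDKDKKDKKKDKKKDKKDADDD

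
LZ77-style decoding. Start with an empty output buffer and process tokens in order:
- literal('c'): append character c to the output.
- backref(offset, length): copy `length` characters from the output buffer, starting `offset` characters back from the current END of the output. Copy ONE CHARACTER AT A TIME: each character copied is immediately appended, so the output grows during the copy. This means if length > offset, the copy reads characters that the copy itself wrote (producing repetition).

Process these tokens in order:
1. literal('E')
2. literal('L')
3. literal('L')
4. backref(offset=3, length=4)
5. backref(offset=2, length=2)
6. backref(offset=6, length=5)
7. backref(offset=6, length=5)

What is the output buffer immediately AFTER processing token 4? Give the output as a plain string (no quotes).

Token 1: literal('E'). Output: "E"
Token 2: literal('L'). Output: "EL"
Token 3: literal('L'). Output: "ELL"
Token 4: backref(off=3, len=4) (overlapping!). Copied 'ELLE' from pos 0. Output: "ELLELLE"

Answer: ELLELLE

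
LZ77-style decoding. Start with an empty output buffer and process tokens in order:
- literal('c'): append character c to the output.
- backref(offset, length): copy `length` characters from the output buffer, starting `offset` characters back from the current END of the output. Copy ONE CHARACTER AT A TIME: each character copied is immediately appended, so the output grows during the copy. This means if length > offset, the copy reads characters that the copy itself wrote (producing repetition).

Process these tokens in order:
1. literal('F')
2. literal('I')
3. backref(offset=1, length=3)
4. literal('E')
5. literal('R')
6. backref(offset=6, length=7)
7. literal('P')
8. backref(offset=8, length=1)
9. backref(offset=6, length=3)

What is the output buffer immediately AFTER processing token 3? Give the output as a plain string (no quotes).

Token 1: literal('F'). Output: "F"
Token 2: literal('I'). Output: "FI"
Token 3: backref(off=1, len=3) (overlapping!). Copied 'III' from pos 1. Output: "FIIII"

Answer: FIIII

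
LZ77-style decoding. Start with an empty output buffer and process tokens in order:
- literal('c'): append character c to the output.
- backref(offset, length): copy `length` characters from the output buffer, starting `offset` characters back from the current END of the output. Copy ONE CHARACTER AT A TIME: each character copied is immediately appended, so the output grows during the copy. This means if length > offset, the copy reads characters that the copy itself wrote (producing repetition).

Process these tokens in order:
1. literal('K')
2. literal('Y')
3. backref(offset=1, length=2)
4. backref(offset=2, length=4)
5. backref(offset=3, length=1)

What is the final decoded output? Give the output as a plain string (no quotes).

Token 1: literal('K'). Output: "K"
Token 2: literal('Y'). Output: "KY"
Token 3: backref(off=1, len=2) (overlapping!). Copied 'YY' from pos 1. Output: "KYYY"
Token 4: backref(off=2, len=4) (overlapping!). Copied 'YYYY' from pos 2. Output: "KYYYYYYY"
Token 5: backref(off=3, len=1). Copied 'Y' from pos 5. Output: "KYYYYYYYY"

Answer: KYYYYYYYY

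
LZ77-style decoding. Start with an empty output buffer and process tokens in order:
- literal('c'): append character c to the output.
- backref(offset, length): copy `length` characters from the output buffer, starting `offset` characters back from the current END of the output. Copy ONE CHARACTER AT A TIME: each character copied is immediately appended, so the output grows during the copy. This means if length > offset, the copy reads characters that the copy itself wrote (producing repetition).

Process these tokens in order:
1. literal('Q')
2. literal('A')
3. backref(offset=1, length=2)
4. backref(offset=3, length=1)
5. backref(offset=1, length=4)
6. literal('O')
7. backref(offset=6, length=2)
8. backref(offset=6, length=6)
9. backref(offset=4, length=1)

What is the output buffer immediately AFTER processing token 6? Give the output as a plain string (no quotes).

Token 1: literal('Q'). Output: "Q"
Token 2: literal('A'). Output: "QA"
Token 3: backref(off=1, len=2) (overlapping!). Copied 'AA' from pos 1. Output: "QAAA"
Token 4: backref(off=3, len=1). Copied 'A' from pos 1. Output: "QAAAA"
Token 5: backref(off=1, len=4) (overlapping!). Copied 'AAAA' from pos 4. Output: "QAAAAAAAA"
Token 6: literal('O'). Output: "QAAAAAAAAO"

Answer: QAAAAAAAAO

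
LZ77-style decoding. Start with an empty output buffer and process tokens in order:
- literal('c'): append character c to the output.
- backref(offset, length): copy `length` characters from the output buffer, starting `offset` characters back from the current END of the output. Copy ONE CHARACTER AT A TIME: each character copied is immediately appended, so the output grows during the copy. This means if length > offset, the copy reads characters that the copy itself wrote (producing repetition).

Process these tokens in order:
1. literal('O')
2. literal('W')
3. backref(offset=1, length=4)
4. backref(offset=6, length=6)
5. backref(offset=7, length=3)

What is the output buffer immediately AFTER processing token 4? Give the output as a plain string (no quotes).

Token 1: literal('O'). Output: "O"
Token 2: literal('W'). Output: "OW"
Token 3: backref(off=1, len=4) (overlapping!). Copied 'WWWW' from pos 1. Output: "OWWWWW"
Token 4: backref(off=6, len=6). Copied 'OWWWWW' from pos 0. Output: "OWWWWWOWWWWW"

Answer: OWWWWWOWWWWW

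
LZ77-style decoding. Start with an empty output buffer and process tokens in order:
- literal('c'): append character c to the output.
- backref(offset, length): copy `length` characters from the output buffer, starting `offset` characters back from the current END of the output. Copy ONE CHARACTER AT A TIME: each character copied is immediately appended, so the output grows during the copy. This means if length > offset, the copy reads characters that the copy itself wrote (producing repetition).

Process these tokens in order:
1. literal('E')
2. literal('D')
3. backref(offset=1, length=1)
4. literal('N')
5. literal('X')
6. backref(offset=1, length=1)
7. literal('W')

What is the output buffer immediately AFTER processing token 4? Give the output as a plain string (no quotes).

Token 1: literal('E'). Output: "E"
Token 2: literal('D'). Output: "ED"
Token 3: backref(off=1, len=1). Copied 'D' from pos 1. Output: "EDD"
Token 4: literal('N'). Output: "EDDN"

Answer: EDDN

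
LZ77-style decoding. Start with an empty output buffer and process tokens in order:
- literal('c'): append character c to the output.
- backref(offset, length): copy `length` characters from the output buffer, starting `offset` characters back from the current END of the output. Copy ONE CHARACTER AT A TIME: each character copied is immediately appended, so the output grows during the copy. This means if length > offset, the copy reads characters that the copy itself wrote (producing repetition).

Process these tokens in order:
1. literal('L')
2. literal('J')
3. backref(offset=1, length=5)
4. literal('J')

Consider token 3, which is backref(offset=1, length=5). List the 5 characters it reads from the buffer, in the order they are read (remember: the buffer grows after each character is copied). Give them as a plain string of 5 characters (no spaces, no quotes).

Answer: JJJJJ

Derivation:
Token 1: literal('L'). Output: "L"
Token 2: literal('J'). Output: "LJ"
Token 3: backref(off=1, len=5). Buffer before: "LJ" (len 2)
  byte 1: read out[1]='J', append. Buffer now: "LJJ"
  byte 2: read out[2]='J', append. Buffer now: "LJJJ"
  byte 3: read out[3]='J', append. Buffer now: "LJJJJ"
  byte 4: read out[4]='J', append. Buffer now: "LJJJJJ"
  byte 5: read out[5]='J', append. Buffer now: "LJJJJJJ"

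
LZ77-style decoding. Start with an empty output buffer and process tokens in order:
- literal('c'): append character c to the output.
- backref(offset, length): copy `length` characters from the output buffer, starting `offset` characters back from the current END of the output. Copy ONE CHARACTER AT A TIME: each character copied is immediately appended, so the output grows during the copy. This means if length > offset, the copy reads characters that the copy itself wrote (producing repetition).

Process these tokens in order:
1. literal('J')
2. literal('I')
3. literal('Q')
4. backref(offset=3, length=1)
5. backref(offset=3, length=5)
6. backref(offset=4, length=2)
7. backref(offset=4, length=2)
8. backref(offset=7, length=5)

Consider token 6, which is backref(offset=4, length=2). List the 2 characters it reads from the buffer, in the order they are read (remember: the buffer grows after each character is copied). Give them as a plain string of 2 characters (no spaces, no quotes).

Token 1: literal('J'). Output: "J"
Token 2: literal('I'). Output: "JI"
Token 3: literal('Q'). Output: "JIQ"
Token 4: backref(off=3, len=1). Copied 'J' from pos 0. Output: "JIQJ"
Token 5: backref(off=3, len=5) (overlapping!). Copied 'IQJIQ' from pos 1. Output: "JIQJIQJIQ"
Token 6: backref(off=4, len=2). Buffer before: "JIQJIQJIQ" (len 9)
  byte 1: read out[5]='Q', append. Buffer now: "JIQJIQJIQQ"
  byte 2: read out[6]='J', append. Buffer now: "JIQJIQJIQQJ"

Answer: QJ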